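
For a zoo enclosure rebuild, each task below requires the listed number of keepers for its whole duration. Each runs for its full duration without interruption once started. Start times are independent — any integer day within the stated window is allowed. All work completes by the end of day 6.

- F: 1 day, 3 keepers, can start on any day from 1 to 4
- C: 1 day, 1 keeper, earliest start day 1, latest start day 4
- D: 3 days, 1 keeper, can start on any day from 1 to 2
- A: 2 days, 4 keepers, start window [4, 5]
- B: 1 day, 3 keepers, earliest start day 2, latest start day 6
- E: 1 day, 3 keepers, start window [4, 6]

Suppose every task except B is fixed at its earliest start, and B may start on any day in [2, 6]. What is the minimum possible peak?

7

B@2: d1:5  d2:4  d3:1  d4:7  d5:4  d6:0 → peak 7
B@3: d1:5  d2:1  d3:4  d4:7  d5:4  d6:0 → peak 7
B@4: d1:5  d2:1  d3:1  d4:10  d5:4  d6:0 → peak 10
B@5: d1:5  d2:1  d3:1  d4:7  d5:7  d6:0 → peak 7
B@6: d1:5  d2:1  d3:1  d4:7  d5:4  d6:3 → peak 7
Best is B@2, peak 7.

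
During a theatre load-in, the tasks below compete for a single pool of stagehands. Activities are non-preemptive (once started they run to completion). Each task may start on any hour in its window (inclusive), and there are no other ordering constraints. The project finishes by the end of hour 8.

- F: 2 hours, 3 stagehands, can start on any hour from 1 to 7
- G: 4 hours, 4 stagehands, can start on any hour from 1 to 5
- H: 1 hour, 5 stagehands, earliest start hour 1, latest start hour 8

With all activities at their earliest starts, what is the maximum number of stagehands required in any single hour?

12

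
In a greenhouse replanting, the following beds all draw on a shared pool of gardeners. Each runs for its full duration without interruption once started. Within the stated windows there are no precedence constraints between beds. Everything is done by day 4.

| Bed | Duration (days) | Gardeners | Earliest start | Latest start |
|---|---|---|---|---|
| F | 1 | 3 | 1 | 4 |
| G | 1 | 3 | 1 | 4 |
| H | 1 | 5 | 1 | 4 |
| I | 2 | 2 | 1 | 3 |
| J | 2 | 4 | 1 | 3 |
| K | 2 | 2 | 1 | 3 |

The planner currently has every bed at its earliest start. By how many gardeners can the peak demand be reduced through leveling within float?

Early-start peak: d1:19  d2:8  d3:0  d4:0 ⇒ 19.
Leveled (F@1, G@3, H@4, I@2, J@1, K@3): d1:7  d2:6  d3:7  d4:7 ⇒ 7.
Reduction 19 − 7 = 12.

12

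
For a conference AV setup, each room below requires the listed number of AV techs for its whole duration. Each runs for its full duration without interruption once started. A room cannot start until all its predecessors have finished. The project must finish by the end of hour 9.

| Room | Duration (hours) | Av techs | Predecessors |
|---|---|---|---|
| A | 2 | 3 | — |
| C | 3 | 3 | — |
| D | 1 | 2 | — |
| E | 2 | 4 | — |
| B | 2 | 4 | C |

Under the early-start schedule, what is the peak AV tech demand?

12

Early-start schedule: A@1, C@1, D@1, E@1, B@4.
Load per hour: hour 1: 12, hour 2: 10, hour 3: 3, hour 4: 4, hour 5: 4, hour 6: 0, hour 7: 0, hour 8: 0, hour 9: 0.
Peak is 12.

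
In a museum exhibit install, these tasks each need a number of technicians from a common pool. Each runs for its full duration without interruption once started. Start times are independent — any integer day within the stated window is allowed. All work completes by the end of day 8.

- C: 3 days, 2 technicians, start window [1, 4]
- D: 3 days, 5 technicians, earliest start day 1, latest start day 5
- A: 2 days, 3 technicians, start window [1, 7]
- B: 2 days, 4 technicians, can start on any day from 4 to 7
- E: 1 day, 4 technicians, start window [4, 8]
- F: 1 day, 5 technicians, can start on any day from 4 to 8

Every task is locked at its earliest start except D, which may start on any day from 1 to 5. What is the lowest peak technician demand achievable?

D@1: d1:10  d2:10  d3:7  d4:13  d5:4  d6:0  d7:0  d8:0 → peak 13
D@2: d1:5  d2:10  d3:7  d4:18  d5:4  d6:0  d7:0  d8:0 → peak 18
D@3: d1:5  d2:5  d3:7  d4:18  d5:9  d6:0  d7:0  d8:0 → peak 18
D@4: d1:5  d2:5  d3:2  d4:18  d5:9  d6:5  d7:0  d8:0 → peak 18
D@5: d1:5  d2:5  d3:2  d4:13  d5:9  d6:5  d7:5  d8:0 → peak 13
Best is D@1, peak 13.

13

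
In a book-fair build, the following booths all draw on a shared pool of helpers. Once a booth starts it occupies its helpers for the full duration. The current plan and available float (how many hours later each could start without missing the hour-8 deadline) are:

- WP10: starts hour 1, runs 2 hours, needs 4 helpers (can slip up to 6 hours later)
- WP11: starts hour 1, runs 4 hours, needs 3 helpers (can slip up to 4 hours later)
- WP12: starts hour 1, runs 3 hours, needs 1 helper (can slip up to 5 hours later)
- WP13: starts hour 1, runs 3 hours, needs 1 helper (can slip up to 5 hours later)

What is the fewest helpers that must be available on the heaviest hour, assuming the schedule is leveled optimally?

Early-start (WP10@1, WP11@1, WP12@1, WP13@1) gives peak 9: h1:9  h2:9  h3:5  h4:3  h5:0  h6:0  h7:0  h8:0.
Shift WP11→3, WP12→3, WP13→6.
Schedule WP10@1, WP11@3, WP12@3, WP13@6: h1:4  h2:4  h3:4  h4:4  h5:4  h6:4  h7:1  h8:1 — peak 4.
Total helper-hours = 26 over 8 hours ⇒ peak ≥ ⌈26/8⌉ = 4, so 4 is optimal.

4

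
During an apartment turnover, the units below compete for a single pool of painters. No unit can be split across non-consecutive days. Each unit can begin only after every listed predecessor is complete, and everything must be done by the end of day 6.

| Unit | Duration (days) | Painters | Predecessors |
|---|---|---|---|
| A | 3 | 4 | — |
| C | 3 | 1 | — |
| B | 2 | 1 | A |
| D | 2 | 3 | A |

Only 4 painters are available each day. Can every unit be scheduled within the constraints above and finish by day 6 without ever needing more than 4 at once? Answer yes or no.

no

The minimum achievable peak is 5; 4 < 5, so no feasible schedule stays within the cap.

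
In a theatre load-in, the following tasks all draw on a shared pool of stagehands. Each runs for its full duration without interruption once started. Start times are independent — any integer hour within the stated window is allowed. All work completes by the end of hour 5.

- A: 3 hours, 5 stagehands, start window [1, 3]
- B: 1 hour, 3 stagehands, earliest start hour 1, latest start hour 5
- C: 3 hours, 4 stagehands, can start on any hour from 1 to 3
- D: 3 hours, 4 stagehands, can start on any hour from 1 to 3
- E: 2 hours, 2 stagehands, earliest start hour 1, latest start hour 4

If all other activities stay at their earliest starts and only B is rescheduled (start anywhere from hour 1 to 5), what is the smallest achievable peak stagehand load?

15

B@1: h1:18  h2:15  h3:13  h4:0  h5:0 → peak 18
B@2: h1:15  h2:18  h3:13  h4:0  h5:0 → peak 18
B@3: h1:15  h2:15  h3:16  h4:0  h5:0 → peak 16
B@4: h1:15  h2:15  h3:13  h4:3  h5:0 → peak 15
B@5: h1:15  h2:15  h3:13  h4:0  h5:3 → peak 15
Best is B@4, peak 15.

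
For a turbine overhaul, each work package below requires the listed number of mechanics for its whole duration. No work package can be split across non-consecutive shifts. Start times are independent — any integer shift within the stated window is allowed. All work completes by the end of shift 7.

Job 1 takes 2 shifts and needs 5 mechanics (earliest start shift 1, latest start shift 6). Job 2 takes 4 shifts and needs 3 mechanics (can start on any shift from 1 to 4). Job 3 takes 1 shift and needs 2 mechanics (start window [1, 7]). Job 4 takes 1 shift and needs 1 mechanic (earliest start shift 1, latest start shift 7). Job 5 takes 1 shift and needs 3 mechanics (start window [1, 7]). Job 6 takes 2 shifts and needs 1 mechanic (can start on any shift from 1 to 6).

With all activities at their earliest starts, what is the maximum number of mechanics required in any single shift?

15

Early-start schedule: Job 1@1, Job 2@1, Job 3@1, Job 4@1, Job 5@1, Job 6@1.
Load per shift: shift 1: 15, shift 2: 9, shift 3: 3, shift 4: 3, shift 5: 0, shift 6: 0, shift 7: 0.
Peak is 15.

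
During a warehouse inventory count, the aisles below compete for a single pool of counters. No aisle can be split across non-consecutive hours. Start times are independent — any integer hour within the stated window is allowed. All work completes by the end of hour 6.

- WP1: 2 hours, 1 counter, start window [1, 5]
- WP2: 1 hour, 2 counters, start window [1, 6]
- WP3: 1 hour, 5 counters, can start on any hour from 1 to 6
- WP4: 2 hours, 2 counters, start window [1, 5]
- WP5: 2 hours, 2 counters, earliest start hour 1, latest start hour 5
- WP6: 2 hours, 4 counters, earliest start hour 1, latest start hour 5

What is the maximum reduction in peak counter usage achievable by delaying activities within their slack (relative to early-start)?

Early-start peak: h1:16  h2:9  h3:0  h4:0  h5:0  h6:0 ⇒ 16.
Leveled (WP1@1, WP2@1, WP3@4, WP4@1, WP5@2, WP6@5): h1:5  h2:5  h3:2  h4:5  h5:4  h6:4 ⇒ 5.
Reduction 16 − 5 = 11.

11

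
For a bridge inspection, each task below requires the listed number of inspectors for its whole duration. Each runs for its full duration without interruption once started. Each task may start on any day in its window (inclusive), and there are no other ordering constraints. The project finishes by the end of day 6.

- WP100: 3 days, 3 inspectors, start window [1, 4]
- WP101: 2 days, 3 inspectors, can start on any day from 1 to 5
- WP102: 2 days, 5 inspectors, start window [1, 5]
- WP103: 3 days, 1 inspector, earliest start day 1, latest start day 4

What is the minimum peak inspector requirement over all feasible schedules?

6

Early-start (WP100@1, WP101@1, WP102@1, WP103@1) gives peak 12: d1:12  d2:12  d3:4  d4:0  d5:0  d6:0.
Shift WP102→4, WP103→3.
Schedule WP100@1, WP101@1, WP102@4, WP103@3: d1:6  d2:6  d3:4  d4:6  d5:6  d6:0 — peak 6.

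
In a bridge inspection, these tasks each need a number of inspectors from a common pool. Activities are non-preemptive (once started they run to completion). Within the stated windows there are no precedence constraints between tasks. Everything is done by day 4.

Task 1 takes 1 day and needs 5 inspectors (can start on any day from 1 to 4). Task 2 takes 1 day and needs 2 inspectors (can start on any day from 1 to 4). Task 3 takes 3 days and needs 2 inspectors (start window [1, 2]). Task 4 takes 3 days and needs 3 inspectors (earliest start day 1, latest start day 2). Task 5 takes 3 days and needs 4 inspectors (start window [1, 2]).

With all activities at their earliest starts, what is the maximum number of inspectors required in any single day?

16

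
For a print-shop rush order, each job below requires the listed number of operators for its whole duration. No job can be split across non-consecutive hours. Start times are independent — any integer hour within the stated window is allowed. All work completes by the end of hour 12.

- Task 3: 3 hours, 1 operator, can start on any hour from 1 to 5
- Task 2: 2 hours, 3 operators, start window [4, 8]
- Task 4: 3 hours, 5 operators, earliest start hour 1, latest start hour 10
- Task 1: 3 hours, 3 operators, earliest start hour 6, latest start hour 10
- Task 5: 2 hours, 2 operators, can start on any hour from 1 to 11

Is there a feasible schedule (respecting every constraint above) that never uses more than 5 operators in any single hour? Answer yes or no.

Schedule Task 3@1, Task 2@4, Task 4@6, Task 1@9, Task 5@1: h1:3  h2:3  h3:1  h4:3  h5:3  h6:5  h7:5  h8:5  h9:3  h10:3  h11:3  h12:0 — peak 5 ≤ 5.

yes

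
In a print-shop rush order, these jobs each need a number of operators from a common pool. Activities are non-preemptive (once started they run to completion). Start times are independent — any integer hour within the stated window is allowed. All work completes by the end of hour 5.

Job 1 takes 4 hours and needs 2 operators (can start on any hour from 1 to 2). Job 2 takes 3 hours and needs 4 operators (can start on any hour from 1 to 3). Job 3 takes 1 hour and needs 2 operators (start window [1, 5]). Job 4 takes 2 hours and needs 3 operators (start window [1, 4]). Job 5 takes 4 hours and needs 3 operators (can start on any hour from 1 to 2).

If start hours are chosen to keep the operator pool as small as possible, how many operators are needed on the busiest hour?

Early-start (Job 1@1, Job 2@1, Job 3@1, Job 4@1, Job 5@1) gives peak 14: h1:14  h2:12  h3:9  h4:5  h5:0.
Shift Job 4→4, Job 5→2.
Schedule Job 1@1, Job 2@1, Job 3@1, Job 4@4, Job 5@2: h1:8  h2:9  h3:9  h4:8  h5:6 — peak 9.

9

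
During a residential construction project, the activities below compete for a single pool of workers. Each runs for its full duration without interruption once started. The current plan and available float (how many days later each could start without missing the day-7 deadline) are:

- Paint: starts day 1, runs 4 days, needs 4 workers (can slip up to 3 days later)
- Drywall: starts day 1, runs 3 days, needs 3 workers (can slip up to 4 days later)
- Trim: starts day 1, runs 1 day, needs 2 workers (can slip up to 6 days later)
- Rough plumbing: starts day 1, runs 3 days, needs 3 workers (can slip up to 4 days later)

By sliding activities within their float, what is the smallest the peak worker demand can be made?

6

Early-start (Paint@1, Drywall@1, Trim@1, Rough plumbing@1) gives peak 12: d1:12  d2:10  d3:10  d4:4  d5:0  d6:0  d7:0.
Shift Drywall→5, Rough plumbing→5.
Schedule Paint@1, Drywall@5, Trim@1, Rough plumbing@5: d1:6  d2:4  d3:4  d4:4  d5:6  d6:6  d7:6 — peak 6.
Total worker-days = 36 over 7 days ⇒ peak ≥ ⌈36/7⌉ = 6, so 6 is optimal.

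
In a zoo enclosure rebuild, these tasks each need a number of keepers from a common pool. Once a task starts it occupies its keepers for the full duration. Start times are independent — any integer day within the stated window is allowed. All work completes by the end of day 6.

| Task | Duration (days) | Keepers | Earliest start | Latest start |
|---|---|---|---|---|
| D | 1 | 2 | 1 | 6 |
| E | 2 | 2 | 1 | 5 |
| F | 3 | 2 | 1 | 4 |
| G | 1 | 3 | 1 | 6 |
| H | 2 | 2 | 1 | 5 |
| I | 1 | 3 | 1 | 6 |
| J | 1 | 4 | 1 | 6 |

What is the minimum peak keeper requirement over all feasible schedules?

Early-start (D@1, E@1, F@1, G@1, H@1, I@1, J@1) gives peak 18: d1:18  d2:6  d3:2  d4:0  d5:0  d6:0.
Shift F→2, G→3, H→4, I→5, J→6.
Schedule D@1, E@1, F@2, G@3, H@4, I@5, J@6: d1:4  d2:4  d3:5  d4:4  d5:5  d6:4 — peak 5.
Total keeper-days = 26 over 6 days ⇒ peak ≥ ⌈26/6⌉ = 5, so 5 is optimal.

5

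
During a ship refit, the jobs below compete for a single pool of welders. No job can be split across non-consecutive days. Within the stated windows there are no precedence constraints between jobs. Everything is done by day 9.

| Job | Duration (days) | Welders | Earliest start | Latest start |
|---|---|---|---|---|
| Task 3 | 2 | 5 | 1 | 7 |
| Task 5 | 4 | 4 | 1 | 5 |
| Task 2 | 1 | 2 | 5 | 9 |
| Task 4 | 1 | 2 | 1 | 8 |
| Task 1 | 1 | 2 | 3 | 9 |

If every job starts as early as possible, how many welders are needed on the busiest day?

Early-start schedule: Task 3@1, Task 5@1, Task 2@5, Task 4@1, Task 1@3.
Load per day: day 1: 11, day 2: 9, day 3: 6, day 4: 4, day 5: 2, day 6: 0, day 7: 0, day 8: 0, day 9: 0.
Peak is 11.

11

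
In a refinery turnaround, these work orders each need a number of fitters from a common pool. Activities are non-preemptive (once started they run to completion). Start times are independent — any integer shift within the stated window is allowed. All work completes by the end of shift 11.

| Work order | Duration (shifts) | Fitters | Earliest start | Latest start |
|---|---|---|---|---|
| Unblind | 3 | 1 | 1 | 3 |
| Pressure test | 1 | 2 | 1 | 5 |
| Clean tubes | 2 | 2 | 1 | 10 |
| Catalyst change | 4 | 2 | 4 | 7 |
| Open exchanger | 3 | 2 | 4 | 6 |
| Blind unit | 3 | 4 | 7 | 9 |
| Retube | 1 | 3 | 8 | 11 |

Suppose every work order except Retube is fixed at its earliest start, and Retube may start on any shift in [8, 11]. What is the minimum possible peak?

Retube@8: s1:5  s2:3  s3:1  s4:4  s5:4  s6:4  s7:6  s8:7  s9:4  s10:0  s11:0 → peak 7
Retube@9: s1:5  s2:3  s3:1  s4:4  s5:4  s6:4  s7:6  s8:4  s9:7  s10:0  s11:0 → peak 7
Retube@10: s1:5  s2:3  s3:1  s4:4  s5:4  s6:4  s7:6  s8:4  s9:4  s10:3  s11:0 → peak 6
Retube@11: s1:5  s2:3  s3:1  s4:4  s5:4  s6:4  s7:6  s8:4  s9:4  s10:0  s11:3 → peak 6
Best is Retube@10, peak 6.

6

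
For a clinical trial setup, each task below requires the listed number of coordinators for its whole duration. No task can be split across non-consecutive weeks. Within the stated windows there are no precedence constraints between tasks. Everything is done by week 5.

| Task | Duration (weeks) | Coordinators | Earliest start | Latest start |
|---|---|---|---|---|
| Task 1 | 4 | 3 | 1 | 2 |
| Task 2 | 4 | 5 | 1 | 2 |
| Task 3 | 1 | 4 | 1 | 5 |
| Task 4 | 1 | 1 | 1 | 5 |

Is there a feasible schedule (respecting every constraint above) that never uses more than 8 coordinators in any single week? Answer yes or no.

yes

Schedule Task 1@1, Task 2@1, Task 3@5, Task 4@5: w1:8  w2:8  w3:8  w4:8  w5:5 — peak 8 ≤ 8.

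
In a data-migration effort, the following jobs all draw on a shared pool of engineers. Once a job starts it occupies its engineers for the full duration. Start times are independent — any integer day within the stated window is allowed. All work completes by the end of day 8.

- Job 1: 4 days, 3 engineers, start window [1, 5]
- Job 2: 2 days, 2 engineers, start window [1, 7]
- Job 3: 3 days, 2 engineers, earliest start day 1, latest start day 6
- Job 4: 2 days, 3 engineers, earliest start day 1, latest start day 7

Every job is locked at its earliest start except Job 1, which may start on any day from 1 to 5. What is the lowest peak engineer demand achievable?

Job 1@1: d1:10  d2:10  d3:5  d4:3  d5:0  d6:0  d7:0  d8:0 → peak 10
Job 1@2: d1:7  d2:10  d3:5  d4:3  d5:3  d6:0  d7:0  d8:0 → peak 10
Job 1@3: d1:7  d2:7  d3:5  d4:3  d5:3  d6:3  d7:0  d8:0 → peak 7
Job 1@4: d1:7  d2:7  d3:2  d4:3  d5:3  d6:3  d7:3  d8:0 → peak 7
Job 1@5: d1:7  d2:7  d3:2  d4:0  d5:3  d6:3  d7:3  d8:3 → peak 7
Best is Job 1@3, peak 7.

7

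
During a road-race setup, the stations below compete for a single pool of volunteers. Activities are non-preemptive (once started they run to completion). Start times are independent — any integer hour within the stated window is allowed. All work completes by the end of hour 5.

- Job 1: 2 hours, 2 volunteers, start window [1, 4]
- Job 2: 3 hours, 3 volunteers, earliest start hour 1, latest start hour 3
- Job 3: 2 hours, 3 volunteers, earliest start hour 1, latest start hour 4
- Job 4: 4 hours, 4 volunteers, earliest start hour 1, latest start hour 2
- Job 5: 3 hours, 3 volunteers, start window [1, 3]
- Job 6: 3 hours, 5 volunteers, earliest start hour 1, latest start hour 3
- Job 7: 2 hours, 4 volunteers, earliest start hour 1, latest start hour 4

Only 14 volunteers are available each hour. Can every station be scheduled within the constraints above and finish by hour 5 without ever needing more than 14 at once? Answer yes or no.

no

The minimum achievable peak is 15; 14 < 15, so no feasible schedule stays within the cap.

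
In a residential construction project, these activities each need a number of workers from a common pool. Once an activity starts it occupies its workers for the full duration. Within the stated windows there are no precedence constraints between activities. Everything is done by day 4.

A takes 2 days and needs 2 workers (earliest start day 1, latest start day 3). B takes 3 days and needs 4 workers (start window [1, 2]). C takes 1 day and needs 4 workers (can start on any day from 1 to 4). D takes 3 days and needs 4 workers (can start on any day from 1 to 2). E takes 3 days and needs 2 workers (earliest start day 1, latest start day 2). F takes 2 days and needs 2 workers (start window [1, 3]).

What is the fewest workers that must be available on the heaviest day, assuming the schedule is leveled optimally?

Early-start (A@1, B@1, C@1, D@1, E@1, F@1) gives peak 18: d1:18  d2:14  d3:10  d4:0.
Shift D→2, F→3.
Schedule A@1, B@1, C@1, D@2, E@1, F@3: d1:12  d2:12  d3:12  d4:6 — peak 12.

12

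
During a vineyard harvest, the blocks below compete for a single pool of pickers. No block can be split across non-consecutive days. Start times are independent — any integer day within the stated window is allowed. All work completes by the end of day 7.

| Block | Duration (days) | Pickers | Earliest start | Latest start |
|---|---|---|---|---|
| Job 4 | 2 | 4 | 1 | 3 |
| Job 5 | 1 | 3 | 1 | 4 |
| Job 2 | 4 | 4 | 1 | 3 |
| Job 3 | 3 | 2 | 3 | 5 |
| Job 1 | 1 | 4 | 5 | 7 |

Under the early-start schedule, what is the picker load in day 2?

At early start, day 2 has: Job 4, Job 2.
Demand: 4 + 4 = 8.

8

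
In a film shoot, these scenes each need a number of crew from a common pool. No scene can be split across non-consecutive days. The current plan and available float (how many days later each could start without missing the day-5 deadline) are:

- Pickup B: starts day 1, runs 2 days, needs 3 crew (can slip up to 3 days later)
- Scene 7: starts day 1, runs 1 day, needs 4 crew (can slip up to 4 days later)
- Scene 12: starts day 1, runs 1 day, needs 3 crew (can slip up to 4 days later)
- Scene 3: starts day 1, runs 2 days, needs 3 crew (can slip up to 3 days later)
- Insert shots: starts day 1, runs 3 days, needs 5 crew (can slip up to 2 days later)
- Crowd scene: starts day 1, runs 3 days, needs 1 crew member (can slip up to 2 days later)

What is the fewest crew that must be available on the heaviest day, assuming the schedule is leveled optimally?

8

Early-start (Pickup B@1, Scene 7@1, Scene 12@1, Scene 3@1, Insert shots@1, Crowd scene@1) gives peak 19: d1:19  d2:12  d3:6  d4:0  d5:0.
Shift Scene 12→2, Scene 3→4, Insert shots→3.
Schedule Pickup B@1, Scene 7@1, Scene 12@2, Scene 3@4, Insert shots@3, Crowd scene@1: d1:8  d2:7  d3:6  d4:8  d5:8 — peak 8.
Total crew member-days = 37 over 5 days ⇒ peak ≥ ⌈37/5⌉ = 8, so 8 is optimal.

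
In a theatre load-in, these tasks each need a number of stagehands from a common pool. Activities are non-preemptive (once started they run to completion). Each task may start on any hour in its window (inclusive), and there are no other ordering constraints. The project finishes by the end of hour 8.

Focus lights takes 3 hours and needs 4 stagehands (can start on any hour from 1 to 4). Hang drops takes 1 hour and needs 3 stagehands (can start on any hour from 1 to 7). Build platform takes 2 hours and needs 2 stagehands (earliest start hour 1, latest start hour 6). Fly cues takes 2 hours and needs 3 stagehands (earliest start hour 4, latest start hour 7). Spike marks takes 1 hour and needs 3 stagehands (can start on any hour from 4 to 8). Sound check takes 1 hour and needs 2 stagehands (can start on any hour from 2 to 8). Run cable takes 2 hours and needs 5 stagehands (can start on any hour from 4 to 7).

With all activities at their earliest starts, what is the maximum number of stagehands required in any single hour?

Early-start schedule: Focus lights@1, Hang drops@1, Build platform@1, Fly cues@4, Spike marks@4, Sound check@2, Run cable@4.
Load per hour: hour 1: 9, hour 2: 8, hour 3: 4, hour 4: 11, hour 5: 8, hour 6: 0, hour 7: 0, hour 8: 0.
Peak is 11.

11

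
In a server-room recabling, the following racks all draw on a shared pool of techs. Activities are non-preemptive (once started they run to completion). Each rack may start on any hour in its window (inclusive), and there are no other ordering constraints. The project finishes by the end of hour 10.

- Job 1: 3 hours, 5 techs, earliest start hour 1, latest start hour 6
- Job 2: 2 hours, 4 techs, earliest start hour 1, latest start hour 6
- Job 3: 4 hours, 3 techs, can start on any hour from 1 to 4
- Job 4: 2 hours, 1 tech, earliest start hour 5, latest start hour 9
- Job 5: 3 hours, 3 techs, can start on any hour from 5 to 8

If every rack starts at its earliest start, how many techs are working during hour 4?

3

At early start, hour 4 has: Job 3.
Demand: 3 = 3.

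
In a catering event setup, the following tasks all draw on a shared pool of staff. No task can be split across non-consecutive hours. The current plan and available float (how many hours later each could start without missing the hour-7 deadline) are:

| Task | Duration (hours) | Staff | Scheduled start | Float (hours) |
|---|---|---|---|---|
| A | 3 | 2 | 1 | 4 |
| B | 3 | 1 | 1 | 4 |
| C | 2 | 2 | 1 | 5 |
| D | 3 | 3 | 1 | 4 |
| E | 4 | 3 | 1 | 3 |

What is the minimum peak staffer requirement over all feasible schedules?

6

Early-start (A@1, B@1, C@1, D@1, E@1) gives peak 11: h1:11  h2:11  h3:9  h4:3  h5:0  h6:0  h7:0.
Shift D→3, E→4.
Schedule A@1, B@1, C@1, D@3, E@4: h1:5  h2:5  h3:6  h4:6  h5:6  h6:3  h7:3 — peak 6.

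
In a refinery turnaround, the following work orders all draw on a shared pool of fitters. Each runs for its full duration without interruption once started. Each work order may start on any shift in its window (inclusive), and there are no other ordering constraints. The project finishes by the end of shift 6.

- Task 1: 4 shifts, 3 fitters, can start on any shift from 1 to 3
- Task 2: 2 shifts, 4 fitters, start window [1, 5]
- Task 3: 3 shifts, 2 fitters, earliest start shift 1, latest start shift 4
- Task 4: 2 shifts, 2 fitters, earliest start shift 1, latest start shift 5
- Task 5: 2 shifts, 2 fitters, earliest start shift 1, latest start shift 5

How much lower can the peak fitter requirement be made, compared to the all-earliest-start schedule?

6

Early-start peak: s1:13  s2:13  s3:5  s4:3  s5:0  s6:0 ⇒ 13.
Leveled (Task 1@1, Task 2@1, Task 3@3, Task 4@3, Task 5@5): s1:7  s2:7  s3:7  s4:7  s5:4  s6:2 ⇒ 7.
Reduction 13 − 7 = 6.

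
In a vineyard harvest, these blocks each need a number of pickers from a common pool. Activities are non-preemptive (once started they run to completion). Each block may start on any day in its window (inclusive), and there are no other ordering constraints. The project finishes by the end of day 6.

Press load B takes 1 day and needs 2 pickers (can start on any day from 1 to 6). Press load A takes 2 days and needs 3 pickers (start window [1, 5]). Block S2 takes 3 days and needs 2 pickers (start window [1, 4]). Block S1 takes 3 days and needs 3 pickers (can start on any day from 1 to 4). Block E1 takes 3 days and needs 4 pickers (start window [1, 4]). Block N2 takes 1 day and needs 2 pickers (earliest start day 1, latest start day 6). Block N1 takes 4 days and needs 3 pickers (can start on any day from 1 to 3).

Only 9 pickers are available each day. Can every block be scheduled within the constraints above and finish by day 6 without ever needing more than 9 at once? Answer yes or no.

yes

Schedule Press load B@1, Press load A@1, Block S2@2, Block S1@1, Block E1@4, Block N2@5, Block N1@3: d1:8  d2:8  d3:8  d4:9  d5:9  d6:7 — peak 9 ≤ 9.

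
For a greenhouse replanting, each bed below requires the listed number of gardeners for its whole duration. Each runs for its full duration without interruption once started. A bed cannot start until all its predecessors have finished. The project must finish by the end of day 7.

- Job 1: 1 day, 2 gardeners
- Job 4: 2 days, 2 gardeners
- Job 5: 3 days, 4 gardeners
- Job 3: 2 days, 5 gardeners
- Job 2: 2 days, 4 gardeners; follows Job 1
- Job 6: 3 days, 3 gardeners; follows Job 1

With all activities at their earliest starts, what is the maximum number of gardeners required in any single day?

Early-start schedule: Job 1@1, Job 4@1, Job 5@1, Job 3@1, Job 2@2, Job 6@2.
Load per day: day 1: 13, day 2: 18, day 3: 11, day 4: 3, day 5: 0, day 6: 0, day 7: 0.
Peak is 18.

18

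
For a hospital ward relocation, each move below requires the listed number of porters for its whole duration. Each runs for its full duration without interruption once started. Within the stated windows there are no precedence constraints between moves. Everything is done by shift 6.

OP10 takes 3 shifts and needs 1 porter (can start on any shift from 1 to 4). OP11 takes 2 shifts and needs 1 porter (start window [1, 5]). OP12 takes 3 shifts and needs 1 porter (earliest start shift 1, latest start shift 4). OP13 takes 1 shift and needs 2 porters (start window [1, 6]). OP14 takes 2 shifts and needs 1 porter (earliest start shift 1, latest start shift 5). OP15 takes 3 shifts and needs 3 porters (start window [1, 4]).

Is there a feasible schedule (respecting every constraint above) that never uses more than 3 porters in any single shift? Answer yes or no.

Total porter-shifts = 21; over 6 shifts the average is 21/6 > 3, so some shift must exceed 3.

no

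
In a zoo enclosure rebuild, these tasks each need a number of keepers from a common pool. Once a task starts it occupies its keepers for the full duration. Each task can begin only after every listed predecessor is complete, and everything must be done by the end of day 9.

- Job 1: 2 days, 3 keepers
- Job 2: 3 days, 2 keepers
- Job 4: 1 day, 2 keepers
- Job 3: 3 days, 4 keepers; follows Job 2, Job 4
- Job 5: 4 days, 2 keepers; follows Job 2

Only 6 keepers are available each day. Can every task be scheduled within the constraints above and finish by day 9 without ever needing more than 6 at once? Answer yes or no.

yes

Schedule Job 1@1, Job 2@1, Job 4@3, Job 3@4, Job 5@4: d1:5  d2:5  d3:4  d4:6  d5:6  d6:6  d7:2  d8:0  d9:0 — peak 6 ≤ 6.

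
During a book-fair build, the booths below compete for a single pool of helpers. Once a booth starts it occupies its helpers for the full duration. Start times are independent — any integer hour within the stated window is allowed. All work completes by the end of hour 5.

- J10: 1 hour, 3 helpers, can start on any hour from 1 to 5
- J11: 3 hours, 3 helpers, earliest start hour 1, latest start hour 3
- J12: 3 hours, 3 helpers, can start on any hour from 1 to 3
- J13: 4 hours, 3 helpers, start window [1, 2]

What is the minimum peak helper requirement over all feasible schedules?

9

Early-start (J10@1, J11@1, J12@1, J13@1) gives peak 12: h1:12  h2:9  h3:9  h4:3  h5:0.
Shift J13→2.
Schedule J10@1, J11@1, J12@1, J13@2: h1:9  h2:9  h3:9  h4:3  h5:3 — peak 9.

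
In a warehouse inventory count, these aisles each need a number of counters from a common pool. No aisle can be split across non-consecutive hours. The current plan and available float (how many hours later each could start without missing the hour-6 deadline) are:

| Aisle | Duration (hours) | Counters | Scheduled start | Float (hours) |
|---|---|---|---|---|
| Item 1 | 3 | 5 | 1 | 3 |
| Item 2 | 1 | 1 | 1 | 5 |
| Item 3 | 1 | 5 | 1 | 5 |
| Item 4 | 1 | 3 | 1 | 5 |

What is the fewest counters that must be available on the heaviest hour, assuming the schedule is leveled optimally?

5

Early-start (Item 1@1, Item 2@1, Item 3@1, Item 4@1) gives peak 14: h1:14  h2:5  h3:5  h4:0  h5:0  h6:0.
Shift Item 2→4, Item 3→5, Item 4→4.
Schedule Item 1@1, Item 2@4, Item 3@5, Item 4@4: h1:5  h2:5  h3:5  h4:4  h5:5  h6:0 — peak 5.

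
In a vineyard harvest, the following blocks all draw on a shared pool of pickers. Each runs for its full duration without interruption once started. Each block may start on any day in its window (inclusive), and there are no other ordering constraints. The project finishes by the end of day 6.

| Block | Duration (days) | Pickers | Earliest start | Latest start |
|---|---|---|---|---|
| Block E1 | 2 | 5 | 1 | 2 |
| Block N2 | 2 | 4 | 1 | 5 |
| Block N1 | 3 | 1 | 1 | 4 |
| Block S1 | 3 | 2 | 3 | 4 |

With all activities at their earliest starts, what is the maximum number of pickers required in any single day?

10

Early-start schedule: Block E1@1, Block N2@1, Block N1@1, Block S1@3.
Load per day: day 1: 10, day 2: 10, day 3: 3, day 4: 2, day 5: 2, day 6: 0.
Peak is 10.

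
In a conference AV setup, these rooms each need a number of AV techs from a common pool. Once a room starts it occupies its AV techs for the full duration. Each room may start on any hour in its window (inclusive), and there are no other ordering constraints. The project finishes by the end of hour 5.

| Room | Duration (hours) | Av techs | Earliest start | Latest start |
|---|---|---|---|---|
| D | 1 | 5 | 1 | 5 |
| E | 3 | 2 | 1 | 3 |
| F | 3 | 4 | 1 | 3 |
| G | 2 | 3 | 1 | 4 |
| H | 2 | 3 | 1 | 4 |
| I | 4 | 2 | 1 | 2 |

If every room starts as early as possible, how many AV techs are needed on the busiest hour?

19

Early-start schedule: D@1, E@1, F@1, G@1, H@1, I@1.
Load per hour: hour 1: 19, hour 2: 14, hour 3: 8, hour 4: 2, hour 5: 0.
Peak is 19.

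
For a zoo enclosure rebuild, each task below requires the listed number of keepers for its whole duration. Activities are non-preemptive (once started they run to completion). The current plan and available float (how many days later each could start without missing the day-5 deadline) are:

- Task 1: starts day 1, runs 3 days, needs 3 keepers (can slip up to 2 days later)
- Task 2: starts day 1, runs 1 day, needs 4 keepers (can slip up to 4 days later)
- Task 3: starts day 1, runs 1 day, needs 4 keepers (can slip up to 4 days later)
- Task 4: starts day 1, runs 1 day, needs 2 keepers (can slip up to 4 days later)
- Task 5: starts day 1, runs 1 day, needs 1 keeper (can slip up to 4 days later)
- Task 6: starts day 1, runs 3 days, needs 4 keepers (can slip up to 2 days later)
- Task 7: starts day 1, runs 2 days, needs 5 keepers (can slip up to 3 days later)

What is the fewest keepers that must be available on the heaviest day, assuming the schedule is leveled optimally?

9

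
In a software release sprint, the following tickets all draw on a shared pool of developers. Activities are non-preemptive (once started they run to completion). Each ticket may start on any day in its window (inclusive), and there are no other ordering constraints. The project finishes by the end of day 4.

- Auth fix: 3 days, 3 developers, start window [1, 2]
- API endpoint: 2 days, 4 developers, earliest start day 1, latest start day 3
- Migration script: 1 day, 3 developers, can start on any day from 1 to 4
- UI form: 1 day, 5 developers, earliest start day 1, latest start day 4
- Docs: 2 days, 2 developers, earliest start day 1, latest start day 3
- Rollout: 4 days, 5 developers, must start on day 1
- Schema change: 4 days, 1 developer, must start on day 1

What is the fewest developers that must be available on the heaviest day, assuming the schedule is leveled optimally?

14

Early-start (Auth fix@1, API endpoint@1, Migration script@1, UI form@1, Docs@1, Rollout@1, Schema change@1) gives peak 23: d1:23  d2:15  d3:9  d4:6.
Shift Migration script→3, UI form→4, Docs→3.
Schedule Auth fix@1, API endpoint@1, Migration script@3, UI form@4, Docs@3, Rollout@1, Schema change@1: d1:13  d2:13  d3:14  d4:13 — peak 14.
Total developer-days = 53 over 4 days ⇒ peak ≥ ⌈53/4⌉ = 14, so 14 is optimal.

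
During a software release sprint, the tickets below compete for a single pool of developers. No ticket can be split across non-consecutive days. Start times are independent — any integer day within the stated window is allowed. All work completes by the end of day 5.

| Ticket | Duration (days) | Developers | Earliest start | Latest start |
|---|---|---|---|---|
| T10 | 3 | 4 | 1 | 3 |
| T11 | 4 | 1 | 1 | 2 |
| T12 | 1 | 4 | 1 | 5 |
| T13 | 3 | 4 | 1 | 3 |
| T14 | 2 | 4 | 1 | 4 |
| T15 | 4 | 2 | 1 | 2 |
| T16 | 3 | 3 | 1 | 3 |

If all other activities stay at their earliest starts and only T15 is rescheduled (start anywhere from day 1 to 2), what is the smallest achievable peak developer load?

20

T15@1: d1:22  d2:18  d3:14  d4:3  d5:0 → peak 22
T15@2: d1:20  d2:18  d3:14  d4:3  d5:2 → peak 20
Best is T15@2, peak 20.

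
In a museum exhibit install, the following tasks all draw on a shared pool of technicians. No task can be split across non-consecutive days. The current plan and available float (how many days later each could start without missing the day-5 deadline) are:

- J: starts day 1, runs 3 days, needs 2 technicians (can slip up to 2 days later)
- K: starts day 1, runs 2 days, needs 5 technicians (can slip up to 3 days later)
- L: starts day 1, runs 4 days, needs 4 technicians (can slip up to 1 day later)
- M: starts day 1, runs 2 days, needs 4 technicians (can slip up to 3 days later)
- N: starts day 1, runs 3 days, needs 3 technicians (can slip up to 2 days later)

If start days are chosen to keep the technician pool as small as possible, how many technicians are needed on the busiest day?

11

Early-start (J@1, K@1, L@1, M@1, N@1) gives peak 18: d1:18  d2:18  d3:9  d4:4  d5:0.
Shift M→4, N→3.
Schedule J@1, K@1, L@1, M@4, N@3: d1:11  d2:11  d3:9  d4:11  d5:7 — peak 11.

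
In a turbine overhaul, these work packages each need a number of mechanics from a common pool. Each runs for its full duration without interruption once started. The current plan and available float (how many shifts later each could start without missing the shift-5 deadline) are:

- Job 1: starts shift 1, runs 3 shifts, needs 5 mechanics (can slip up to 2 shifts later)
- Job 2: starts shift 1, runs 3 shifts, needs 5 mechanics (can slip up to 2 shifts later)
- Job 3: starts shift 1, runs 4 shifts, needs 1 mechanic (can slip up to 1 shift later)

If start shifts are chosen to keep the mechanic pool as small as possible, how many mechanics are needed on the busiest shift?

Schedule Job 1@1, Job 2@1, Job 3@1: s1:11  s2:11  s3:11  s4:1  s5:0 — peak 11.
No arrangement of the 18 feasible schedules does better.

11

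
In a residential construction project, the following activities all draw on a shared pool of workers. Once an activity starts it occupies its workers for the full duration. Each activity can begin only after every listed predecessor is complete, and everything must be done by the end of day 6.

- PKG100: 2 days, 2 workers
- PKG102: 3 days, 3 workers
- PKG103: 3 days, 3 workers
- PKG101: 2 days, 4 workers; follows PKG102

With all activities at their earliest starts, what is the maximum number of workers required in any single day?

Early-start schedule: PKG100@1, PKG102@1, PKG103@1, PKG101@4.
Load per day: day 1: 8, day 2: 8, day 3: 6, day 4: 4, day 5: 4, day 6: 0.
Peak is 8.

8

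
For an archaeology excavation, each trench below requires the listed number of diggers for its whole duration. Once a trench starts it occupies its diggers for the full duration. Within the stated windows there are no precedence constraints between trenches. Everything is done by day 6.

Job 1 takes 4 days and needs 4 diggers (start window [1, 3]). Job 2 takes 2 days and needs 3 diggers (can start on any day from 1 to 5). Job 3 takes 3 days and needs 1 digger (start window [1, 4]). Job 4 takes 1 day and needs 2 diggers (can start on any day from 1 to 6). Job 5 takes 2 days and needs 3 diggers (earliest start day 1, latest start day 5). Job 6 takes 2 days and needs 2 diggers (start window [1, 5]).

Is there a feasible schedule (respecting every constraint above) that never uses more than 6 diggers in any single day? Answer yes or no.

no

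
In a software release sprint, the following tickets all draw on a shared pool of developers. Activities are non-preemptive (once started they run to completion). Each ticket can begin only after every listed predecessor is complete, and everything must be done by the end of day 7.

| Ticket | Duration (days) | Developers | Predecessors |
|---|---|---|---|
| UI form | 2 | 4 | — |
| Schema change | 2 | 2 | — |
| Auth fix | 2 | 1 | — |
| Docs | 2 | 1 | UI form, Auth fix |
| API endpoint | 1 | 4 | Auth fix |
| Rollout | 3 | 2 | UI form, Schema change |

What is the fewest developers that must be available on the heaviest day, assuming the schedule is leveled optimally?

6

Early-start (UI form@1, Schema change@1, Auth fix@1, Docs@3, API endpoint@3, Rollout@3) gives peak 7: d1:7  d2:7  d3:7  d4:3  d5:2  d6:0  d7:0.
Shift Auth fix→3, Docs→5, API endpoint→6.
Schedule UI form@1, Schema change@1, Auth fix@3, Docs@5, API endpoint@6, Rollout@3: d1:6  d2:6  d3:3  d4:3  d5:3  d6:5  d7:0 — peak 6.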